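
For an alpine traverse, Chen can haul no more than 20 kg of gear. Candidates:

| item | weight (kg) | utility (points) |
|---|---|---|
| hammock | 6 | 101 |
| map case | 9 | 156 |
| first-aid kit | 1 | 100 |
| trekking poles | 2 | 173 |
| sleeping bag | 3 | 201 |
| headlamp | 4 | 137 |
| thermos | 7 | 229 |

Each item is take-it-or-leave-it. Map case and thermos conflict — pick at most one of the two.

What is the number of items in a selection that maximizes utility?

5

Best achievable utility is 840.
One optimal bundle: first-aid kit + trekking poles + sleeping bag + headlamp + thermos (17 kg).
Every optimal selection uses 5 items.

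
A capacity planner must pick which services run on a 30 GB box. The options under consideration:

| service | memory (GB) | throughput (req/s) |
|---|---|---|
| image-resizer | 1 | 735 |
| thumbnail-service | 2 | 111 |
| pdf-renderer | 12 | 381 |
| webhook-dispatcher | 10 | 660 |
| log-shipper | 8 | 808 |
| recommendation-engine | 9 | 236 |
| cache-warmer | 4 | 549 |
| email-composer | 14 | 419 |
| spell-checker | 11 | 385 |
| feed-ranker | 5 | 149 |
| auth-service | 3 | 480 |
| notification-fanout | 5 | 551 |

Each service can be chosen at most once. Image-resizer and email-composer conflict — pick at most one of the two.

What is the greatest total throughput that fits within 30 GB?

Density check — image-resizer 735.00, auth-service 160.00, cache-warmer 137.25 are the best per GB.
Taking the top-ratio services first gives image-resizer + thumbnail-service + log-shipper + cache-warmer + feed-ranker + auth-service + notification-fanout for 3383 (28 GB).
Dropping feed-ranker and auth-service frees 8 GB; slotting in webhook-dispatcher (10 GB) lifts the total to 3414 at 30 GB.

3414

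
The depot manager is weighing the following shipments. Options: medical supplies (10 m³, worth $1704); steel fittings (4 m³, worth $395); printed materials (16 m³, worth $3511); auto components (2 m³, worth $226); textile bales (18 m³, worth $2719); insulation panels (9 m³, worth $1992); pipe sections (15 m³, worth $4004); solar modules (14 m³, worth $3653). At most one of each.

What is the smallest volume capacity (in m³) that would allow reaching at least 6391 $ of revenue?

Look for the lowest-volume combination reaching 6391.
steel fittings + insulation panels + pipe sections reaches 6391 using 28 m³.
Below 28 m³ the best achievable stays under 6391.

28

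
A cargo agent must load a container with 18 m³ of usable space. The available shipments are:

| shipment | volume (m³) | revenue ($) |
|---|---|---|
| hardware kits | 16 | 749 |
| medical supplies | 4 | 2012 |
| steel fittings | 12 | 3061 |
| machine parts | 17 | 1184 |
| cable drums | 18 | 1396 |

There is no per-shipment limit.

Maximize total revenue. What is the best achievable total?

8048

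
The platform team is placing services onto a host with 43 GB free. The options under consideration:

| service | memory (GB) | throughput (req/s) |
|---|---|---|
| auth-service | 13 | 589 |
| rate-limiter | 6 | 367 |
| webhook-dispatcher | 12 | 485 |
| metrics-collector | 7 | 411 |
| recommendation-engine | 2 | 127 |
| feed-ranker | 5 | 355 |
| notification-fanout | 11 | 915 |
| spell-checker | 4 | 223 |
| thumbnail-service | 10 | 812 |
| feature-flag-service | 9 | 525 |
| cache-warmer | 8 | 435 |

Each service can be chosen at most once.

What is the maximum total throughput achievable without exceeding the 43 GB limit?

3101

Greedy by ratio would take rate-limiter + metrics-collector + recommendation-engine + feed-ranker + notification-fanout + thumbnail-service: 41 GB used, total 2987.
Dropping metrics-collector frees 7 GB; slotting in feature-flag-service (9 GB) lifts the total to 3101 at 43 GB.
Nothing else within 43 GB beats 3101.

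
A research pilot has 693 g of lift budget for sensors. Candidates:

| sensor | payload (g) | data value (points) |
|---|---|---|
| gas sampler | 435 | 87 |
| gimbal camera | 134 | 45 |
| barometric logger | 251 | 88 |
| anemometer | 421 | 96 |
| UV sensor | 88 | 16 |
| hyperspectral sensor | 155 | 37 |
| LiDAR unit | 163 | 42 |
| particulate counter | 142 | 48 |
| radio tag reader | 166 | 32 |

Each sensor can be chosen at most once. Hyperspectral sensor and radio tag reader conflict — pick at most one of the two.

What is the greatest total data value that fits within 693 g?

Taking gimbal camera + barometric logger + LiDAR unit + particulate counter: 690 g used, 223 in data value.

223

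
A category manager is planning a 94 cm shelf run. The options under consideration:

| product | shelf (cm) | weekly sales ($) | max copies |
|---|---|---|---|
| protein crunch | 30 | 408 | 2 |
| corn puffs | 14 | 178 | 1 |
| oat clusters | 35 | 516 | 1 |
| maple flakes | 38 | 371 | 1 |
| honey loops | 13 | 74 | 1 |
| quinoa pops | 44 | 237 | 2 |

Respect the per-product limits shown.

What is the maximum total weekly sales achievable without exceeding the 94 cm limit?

1176

Protein crunch + corn puffs + oat clusters + honey loops uses 92 of the 94 cm and totals 1176.
Nothing else within 94 cm beats 1176.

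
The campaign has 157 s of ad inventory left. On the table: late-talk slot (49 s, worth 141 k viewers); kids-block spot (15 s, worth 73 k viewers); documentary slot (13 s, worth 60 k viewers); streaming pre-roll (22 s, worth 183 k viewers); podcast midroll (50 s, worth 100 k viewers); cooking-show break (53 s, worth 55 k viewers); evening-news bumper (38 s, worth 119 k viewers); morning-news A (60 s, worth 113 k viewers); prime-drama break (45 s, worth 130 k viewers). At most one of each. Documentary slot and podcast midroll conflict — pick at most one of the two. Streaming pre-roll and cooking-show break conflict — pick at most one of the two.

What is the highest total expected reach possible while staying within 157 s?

587

Greedy by ratio would take kids-block spot + documentary slot + streaming pre-roll + evening-news bumper + prime-drama break: 133 s used, total 565.
The 38 s tied up in evening-news bumper is better spent on late-talk slot — total rises to 587 (144 s).
An exhaustive check of the 512 subsets confirms 587.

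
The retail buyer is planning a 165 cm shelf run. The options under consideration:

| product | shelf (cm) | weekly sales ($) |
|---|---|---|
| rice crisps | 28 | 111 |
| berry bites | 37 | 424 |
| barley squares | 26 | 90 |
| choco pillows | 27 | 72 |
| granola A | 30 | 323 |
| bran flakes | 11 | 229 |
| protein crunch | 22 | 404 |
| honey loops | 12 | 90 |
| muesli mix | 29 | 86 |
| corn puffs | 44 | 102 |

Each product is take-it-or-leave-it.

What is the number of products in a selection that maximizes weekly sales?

7

Best achievable weekly sales is 1632.
berry bites + barley squares + choco pillows + granola A + bran flakes + protein crunch + honey loops hits 1632 at 165 cm.
All optima have 7 products.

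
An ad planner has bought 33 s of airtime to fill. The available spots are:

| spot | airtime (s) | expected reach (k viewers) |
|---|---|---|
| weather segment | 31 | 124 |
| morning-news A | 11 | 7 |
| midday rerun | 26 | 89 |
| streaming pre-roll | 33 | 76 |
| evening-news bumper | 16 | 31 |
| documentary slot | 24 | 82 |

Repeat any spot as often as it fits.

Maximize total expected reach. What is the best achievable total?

124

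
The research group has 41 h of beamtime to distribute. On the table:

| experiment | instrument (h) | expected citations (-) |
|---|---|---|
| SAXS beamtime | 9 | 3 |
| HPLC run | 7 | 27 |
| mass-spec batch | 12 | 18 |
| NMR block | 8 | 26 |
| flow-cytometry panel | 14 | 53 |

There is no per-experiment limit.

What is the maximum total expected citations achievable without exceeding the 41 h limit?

135

5×HPLC run uses 35 of the 41 h and totals 135.
Every other selection either busts 41 h or fails to beat 135.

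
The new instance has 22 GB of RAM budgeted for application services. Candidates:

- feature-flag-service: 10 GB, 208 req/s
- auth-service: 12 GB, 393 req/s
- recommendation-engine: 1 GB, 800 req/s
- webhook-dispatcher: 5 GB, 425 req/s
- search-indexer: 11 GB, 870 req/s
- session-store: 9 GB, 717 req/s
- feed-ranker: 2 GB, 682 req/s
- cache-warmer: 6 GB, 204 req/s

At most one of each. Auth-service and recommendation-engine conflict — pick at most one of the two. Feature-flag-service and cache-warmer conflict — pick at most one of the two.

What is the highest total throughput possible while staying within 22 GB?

By throughput per GB: recommendation-engine 800.00, feed-ranker 341.00, webhook-dispatcher 85.00 lead.
Greedy by ratio would take recommendation-engine + webhook-dispatcher + session-store + feed-ranker: 17 GB used, total 2624.
The 9 GB tied up in session-store is better spent on search-indexer — total rises to 2777 (19 GB).

2777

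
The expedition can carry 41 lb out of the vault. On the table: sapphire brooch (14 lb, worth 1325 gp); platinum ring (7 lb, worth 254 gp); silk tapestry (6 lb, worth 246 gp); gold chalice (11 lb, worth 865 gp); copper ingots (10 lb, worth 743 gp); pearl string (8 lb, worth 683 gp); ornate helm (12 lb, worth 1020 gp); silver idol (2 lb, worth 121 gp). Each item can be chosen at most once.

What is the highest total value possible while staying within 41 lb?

By value per lb: sapphire brooch 94.64, pearl string 85.38, ornate helm 85.00, gold chalice 78.64 lead.
The ratio heuristic lands on sapphire brooch + pearl string + ornate helm + silver idol (3149) but leaves 5 lb idle.
Dropping pearl string frees 8 lb; slotting in gold chalice (11 lb) lifts the total to 3331 at 39 lb.

3331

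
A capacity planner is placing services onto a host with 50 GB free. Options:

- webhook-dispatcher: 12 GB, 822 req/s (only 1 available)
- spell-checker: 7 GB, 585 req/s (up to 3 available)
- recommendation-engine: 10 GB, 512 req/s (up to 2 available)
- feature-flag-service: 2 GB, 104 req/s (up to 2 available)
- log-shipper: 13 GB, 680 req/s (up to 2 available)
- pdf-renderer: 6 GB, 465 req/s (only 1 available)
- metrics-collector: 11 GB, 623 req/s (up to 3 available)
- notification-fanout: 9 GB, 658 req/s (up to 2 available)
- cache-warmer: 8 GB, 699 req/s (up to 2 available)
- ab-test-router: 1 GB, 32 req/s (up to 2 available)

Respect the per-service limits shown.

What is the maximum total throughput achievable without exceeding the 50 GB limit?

4019

A density-first pass picks 3×spell-checker + 2×feature-flag-service + pdf-renderer + 2×cache-warmer + 2×ab-test-router — 3890 at 49 GB.
Replace pdf-renderer and 2×ab-test-router with notification-fanout: the trade gains 129 net, giving 4019 at 50 GB.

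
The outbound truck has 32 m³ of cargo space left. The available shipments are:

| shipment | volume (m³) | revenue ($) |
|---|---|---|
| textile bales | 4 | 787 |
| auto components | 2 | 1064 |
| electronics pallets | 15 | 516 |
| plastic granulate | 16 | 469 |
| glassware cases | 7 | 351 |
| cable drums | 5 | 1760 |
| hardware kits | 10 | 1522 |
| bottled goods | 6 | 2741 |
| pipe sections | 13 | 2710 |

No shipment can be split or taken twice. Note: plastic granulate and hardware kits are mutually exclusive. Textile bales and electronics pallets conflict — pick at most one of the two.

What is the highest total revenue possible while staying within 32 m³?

Textile bales + auto components + cable drums + bottled goods + pipe sections uses 30 of the 32 m³ and totals 9062.
The closest alternative, auto components + cable drums + bottled goods + pipe sections, reaches only 8275.

9062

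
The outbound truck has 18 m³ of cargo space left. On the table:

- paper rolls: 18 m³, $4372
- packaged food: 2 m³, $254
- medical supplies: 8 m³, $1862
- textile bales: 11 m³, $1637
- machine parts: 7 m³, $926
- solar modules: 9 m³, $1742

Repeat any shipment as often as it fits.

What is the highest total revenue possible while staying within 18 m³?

4372

Density check — paper rolls 242.89, medical supplies 232.75, solar modules 193.56 are the best per m³.
Taking paper rolls: 18 m³ used, 4372 in revenue.
No other feasible combination exceeds 4372.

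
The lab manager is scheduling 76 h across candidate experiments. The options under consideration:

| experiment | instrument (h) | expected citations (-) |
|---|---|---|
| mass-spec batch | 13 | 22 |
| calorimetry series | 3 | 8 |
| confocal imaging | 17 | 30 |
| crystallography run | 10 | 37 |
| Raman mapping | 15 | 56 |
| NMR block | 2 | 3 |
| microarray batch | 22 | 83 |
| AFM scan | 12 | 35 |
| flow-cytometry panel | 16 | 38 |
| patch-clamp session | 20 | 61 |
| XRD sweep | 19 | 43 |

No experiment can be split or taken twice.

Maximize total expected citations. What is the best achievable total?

Ranking by ratio (expected citations/h): microarray batch 3.77, Raman mapping 3.73, crystallography run 3.70, patch-clamp session 3.05.
A density-first pass picks calorimetry series + crystallography run + Raman mapping + NMR block + microarray batch + patch-clamp session — 248 at 72 h.
Using the slack differently, crystallography run + Raman mapping + microarray batch + AFM scan + flow-cytometry panel comes to 249 at 75 h.

249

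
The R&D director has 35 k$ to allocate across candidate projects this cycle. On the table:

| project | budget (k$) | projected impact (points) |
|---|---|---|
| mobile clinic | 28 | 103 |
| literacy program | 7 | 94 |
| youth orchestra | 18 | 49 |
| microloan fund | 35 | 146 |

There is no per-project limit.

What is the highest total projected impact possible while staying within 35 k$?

470

Density check — literacy program 13.43, microloan fund 4.17, mobile clinic 3.68, youth orchestra 2.72 are the best per k$.
Best packing: 5×literacy program — 35 k$, 470 total.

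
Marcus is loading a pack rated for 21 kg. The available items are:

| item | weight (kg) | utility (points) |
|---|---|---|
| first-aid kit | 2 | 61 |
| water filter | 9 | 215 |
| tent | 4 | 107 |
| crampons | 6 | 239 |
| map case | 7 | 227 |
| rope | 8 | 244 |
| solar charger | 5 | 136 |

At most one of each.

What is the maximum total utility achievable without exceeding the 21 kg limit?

710

A density-first pass picks first-aid kit + crampons + map case + solar charger — 663 at 20 kg.
Dropping first-aid kit and solar charger frees 7 kg; slotting in rope (8 kg) lifts the total to 710 at 21 kg.
Runner-up first-aid kit + crampons + rope + solar charger tops out at 680.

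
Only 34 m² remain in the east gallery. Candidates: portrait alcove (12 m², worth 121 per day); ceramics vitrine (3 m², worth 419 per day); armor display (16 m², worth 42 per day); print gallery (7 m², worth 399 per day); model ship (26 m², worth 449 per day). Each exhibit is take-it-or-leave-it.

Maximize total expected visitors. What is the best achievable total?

939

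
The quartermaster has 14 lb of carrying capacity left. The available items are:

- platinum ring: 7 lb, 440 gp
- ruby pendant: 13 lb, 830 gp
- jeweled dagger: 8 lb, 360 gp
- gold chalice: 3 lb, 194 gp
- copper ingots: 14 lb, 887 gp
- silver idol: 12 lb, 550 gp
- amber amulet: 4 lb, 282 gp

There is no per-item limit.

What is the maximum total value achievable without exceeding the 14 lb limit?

952

Filling by ratio: 3×amber amulet for 846, with 2 lb left unused.
Replace amber amulet with 2×gold chalice: the trade gains 106 net, giving 952 at 14 lb.
Every other selection either busts 14 lb or fails to beat 952.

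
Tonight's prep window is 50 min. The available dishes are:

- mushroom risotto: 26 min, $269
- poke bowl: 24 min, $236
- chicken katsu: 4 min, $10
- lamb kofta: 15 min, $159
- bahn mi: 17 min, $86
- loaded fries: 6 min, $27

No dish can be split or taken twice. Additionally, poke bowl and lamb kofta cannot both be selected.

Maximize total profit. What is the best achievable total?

505

A density-first pass picks mushroom risotto + lamb kofta + loaded fries — 455 at 47 min.
The 21 min tied up in lamb kofta and loaded fries is better spent on poke bowl — total rises to 505 (50 min).
Runner-up mushroom risotto + lamb kofta + loaded fries tops out at 455.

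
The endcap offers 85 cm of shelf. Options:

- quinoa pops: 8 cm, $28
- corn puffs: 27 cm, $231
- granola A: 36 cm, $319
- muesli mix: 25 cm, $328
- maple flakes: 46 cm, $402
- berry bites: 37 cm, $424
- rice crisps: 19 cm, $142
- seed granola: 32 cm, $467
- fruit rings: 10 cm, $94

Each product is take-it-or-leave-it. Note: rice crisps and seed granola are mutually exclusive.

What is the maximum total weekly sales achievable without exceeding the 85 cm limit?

1026

Taking the top-ratio products first gives quinoa pops + muesli mix + seed granola + fruit rings for 917 (75 cm).
Replace quinoa pops and fruit rings with corn puffs: the trade gains 109 net, giving 1026 at 84 cm.
The closest alternative, berry bites + seed granola + fruit rings, reaches only 985.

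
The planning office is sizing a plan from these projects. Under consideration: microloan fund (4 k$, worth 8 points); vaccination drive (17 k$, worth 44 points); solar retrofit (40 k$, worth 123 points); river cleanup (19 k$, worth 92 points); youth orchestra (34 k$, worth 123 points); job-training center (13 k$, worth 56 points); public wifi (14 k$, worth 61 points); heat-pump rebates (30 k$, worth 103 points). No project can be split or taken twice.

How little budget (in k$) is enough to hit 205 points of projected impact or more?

46

Need the lightest bundle worth ≥ 205.
river cleanup + job-training center + public wifi: 209 projected impact at 46 k$.
No combination under 46 k$ hits 205.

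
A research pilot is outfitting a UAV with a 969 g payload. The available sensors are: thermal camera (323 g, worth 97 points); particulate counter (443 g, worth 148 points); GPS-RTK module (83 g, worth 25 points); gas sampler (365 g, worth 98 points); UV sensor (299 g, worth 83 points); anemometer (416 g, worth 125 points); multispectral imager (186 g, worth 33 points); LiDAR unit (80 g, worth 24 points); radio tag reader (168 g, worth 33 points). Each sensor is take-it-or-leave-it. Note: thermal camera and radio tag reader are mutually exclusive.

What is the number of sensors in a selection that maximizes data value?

3

Best achievable data value is 298.
For example particulate counter + GPS-RTK module + anemometer achieves it, using 942 g.
Every optimal selection uses 3 sensors.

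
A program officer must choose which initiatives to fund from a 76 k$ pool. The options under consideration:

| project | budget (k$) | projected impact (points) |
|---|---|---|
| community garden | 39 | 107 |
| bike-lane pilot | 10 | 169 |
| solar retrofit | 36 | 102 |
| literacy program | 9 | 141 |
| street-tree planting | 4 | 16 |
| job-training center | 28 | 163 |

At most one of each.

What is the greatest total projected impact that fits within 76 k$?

Density check — bike-lane pilot 16.90, literacy program 15.67, job-training center 5.82 are the best per k$.
Taking bike-lane pilot + literacy program + street-tree planting + job-training center: 51 k$ used, 489 in projected impact.

489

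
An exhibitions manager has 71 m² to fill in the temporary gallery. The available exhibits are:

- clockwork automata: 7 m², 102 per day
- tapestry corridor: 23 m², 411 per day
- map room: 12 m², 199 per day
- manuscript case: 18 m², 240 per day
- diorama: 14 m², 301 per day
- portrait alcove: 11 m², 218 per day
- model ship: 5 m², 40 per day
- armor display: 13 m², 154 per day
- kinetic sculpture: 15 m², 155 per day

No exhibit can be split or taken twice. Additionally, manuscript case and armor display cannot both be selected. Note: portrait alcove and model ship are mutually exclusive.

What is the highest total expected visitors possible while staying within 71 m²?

1231

Density check — diorama 21.50, portrait alcove 19.82, tapestry corridor 17.87, map room 16.58 are the best per m².
Best packing: clockwork automata + tapestry corridor + map room + diorama + portrait alcove — 67 m², 1231 total.
An exhaustive check of the 512 subsets confirms 1231.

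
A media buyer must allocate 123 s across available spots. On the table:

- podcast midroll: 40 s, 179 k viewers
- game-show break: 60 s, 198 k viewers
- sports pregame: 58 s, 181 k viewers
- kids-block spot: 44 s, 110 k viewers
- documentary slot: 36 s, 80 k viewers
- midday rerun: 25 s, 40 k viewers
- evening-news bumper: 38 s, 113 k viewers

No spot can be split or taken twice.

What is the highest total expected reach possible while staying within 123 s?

402

The ratio heuristic lands on podcast midroll + game-show break (377) but leaves 23 s idle.
Dropping game-show break frees 60 s; slotting in kids-block spot + evening-news bumper (82 s) lifts the total to 402 at 122 s.
Nothing else within 123 s beats 402.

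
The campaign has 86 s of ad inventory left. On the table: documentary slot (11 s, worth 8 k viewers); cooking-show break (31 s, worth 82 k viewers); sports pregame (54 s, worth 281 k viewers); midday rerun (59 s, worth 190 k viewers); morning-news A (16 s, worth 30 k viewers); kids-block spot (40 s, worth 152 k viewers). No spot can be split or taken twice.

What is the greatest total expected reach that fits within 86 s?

The ratio ordering already packs tightly: cooking-show break + sports pregame, 85 s, 363.
That's the maximum — no swap from here does better than 363.

363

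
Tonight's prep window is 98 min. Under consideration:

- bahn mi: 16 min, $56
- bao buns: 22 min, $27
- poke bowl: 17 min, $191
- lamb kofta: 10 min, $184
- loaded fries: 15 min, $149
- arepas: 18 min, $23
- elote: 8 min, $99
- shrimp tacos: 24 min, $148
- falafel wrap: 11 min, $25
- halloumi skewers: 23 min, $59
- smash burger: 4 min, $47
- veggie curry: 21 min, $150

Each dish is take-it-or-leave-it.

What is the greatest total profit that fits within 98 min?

Greedy by ratio would take bahn mi + poke bowl + lamb kofta + loaded fries + elote + smash burger + veggie curry: 91 min used, total 876.
Dropping bahn mi and smash burger frees 20 min; slotting in shrimp tacos (24 min) lifts the total to 921 at 95 min.
That's the maximum — no swap from here does better than 921.

921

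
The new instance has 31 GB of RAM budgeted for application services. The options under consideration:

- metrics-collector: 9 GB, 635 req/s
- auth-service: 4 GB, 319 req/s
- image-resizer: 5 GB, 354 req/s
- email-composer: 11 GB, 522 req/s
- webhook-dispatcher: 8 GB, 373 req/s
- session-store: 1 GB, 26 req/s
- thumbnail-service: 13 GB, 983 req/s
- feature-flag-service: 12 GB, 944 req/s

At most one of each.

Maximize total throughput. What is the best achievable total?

2307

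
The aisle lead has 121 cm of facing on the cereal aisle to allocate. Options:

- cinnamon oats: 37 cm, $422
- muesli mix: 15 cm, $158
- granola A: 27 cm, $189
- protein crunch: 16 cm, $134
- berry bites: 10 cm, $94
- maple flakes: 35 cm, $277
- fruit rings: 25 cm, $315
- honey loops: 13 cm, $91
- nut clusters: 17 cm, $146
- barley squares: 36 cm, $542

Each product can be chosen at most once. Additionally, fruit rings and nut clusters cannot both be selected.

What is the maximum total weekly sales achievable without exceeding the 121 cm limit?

1464

Filling by ratio: cinnamon oats + muesli mix + fruit rings + barley squares for 1437, with 8 cm left unused.
Dropping muesli mix frees 15 cm; slotting in berry bites + honey loops (23 cm) lifts the total to 1464 at 121 cm.
Nothing else feasible within 121 cm beats 1464.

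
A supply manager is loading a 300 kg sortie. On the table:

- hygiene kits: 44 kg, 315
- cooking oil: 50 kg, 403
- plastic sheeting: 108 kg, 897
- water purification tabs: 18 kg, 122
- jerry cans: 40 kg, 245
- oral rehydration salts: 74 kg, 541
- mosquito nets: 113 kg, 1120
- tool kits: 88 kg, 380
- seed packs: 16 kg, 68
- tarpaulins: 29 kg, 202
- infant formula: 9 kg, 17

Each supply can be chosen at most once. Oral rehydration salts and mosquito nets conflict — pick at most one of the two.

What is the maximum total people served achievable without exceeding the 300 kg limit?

2622

Ranking by ratio (people served/kg): mosquito nets 9.91, plastic sheeting 8.31, cooking oil 8.06.
The ratio ordering already packs tightly: cooking oil + plastic sheeting + mosquito nets + tarpaulins, 300 kg, 2622.
The closest alternative, cooking oil + plastic sheeting + water purification tabs + mosquito nets + infant formula, reaches only 2559.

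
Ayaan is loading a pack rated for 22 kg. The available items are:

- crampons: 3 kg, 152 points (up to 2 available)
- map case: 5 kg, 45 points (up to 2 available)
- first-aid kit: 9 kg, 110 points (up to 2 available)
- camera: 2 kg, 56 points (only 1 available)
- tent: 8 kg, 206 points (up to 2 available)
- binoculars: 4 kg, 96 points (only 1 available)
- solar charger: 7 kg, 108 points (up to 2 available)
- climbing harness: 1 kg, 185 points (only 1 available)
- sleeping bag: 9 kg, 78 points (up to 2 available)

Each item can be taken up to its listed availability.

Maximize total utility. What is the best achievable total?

847

By utility per kg: climbing harness 185.00, crampons 50.67, camera 28.00, tent 25.75 lead.
Best packing: 2×crampons + camera + tent + binoculars + climbing harness — 21 kg, 847 total.
That's the maximum — no swap from here does better than 847.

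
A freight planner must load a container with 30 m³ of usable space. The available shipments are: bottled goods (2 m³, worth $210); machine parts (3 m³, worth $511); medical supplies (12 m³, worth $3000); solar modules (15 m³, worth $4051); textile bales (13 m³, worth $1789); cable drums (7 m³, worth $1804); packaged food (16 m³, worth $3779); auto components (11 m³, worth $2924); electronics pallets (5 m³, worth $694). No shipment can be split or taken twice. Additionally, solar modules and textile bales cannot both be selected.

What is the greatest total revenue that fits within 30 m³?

7728

Greedy by ratio would take machine parts + solar modules + auto components: 29 m³ used, total 7486.
Dropping machine parts and solar modules frees 18 m³; slotting in medical supplies + cable drums (19 m³) lifts the total to 7728 at 30 m³.
That's the maximum — no feasible swap from here does better than 7728.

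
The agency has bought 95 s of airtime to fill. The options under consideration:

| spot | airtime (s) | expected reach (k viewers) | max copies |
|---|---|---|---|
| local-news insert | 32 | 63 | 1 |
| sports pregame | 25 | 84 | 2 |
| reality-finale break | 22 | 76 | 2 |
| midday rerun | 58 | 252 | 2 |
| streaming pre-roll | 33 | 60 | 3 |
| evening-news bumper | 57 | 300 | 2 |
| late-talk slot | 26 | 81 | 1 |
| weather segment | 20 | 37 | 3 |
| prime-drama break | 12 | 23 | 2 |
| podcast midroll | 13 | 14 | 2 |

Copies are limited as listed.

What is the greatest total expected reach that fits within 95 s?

By expected reach per s: evening-news bumper 5.26, midday rerun 4.34, reality-finale break 3.45 lead.
The ratio heuristic lands on reality-finale break + evening-news bumper + prime-drama break (399) but leaves 4 s idle.
Dropping reality-finale break frees 22 s; slotting in sports pregame (25 s) lifts the total to 407 at 94 s.
Every other selection either busts 95 s or exceeds an availability limit or fails to beat 407.

407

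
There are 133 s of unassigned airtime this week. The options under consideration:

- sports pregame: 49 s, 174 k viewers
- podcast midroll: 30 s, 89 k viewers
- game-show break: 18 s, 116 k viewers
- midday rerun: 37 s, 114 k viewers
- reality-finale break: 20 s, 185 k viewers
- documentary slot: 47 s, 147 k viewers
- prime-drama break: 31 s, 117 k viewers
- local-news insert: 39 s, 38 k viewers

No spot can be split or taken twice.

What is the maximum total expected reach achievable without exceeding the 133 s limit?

592

By expected reach per s: reality-finale break 9.25, game-show break 6.44, prime-drama break 3.77, sports pregame 3.55 lead.
Sports pregame + game-show break + reality-finale break + prime-drama break uses 118 of the 133 s and totals 592.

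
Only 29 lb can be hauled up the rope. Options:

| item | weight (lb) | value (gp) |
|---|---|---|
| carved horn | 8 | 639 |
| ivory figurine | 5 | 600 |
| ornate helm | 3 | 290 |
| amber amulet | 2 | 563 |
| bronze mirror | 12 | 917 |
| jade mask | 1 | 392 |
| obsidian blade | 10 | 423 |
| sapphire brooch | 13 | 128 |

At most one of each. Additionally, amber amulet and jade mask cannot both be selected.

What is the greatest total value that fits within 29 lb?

2838

Taking carved horn + ivory figurine + ornate helm + bronze mirror + jade mask: 29 lb used, 2838 in value.
No other feasible combination exceeds 2838.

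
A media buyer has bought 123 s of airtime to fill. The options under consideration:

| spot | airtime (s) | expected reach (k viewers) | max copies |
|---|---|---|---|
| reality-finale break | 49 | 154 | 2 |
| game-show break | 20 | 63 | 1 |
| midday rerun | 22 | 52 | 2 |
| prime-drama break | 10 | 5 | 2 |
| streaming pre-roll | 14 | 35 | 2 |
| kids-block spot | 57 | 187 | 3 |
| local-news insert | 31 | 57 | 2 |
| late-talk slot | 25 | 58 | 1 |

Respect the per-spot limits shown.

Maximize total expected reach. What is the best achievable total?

376

The ratio heuristic lands on 2×kids-block spot (374) but leaves 9 s idle.
Dropping kids-block spot frees 57 s; slotting in reality-finale break + streaming pre-roll (63 s) lifts the total to 376 at 120 s.
Nothing else within 123 s beats 376.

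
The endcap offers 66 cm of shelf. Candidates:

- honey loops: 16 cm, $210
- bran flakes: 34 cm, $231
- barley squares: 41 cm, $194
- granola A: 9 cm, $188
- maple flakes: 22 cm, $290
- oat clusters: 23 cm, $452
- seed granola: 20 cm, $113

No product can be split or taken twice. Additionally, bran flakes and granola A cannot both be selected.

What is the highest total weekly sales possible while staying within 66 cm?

952

Filling by ratio: granola A + maple flakes + oat clusters for 930, with 12 cm left unused.
Dropping granola A frees 9 cm; slotting in honey loops (16 cm) lifts the total to 952 at 61 cm.
Every other selection either busts 66 cm or breaks a pairing rule or fails to beat 952.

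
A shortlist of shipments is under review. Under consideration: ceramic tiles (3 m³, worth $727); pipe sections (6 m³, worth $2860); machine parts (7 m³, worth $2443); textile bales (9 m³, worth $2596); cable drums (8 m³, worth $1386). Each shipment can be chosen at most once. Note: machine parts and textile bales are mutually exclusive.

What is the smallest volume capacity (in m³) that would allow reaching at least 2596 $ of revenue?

6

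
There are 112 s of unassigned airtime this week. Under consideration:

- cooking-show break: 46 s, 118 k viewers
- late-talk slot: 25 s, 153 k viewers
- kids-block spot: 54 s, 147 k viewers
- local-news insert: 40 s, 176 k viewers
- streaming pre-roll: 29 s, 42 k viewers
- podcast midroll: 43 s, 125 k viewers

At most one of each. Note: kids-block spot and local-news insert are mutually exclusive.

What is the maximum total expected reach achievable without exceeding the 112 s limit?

Density check — late-talk slot 6.12, local-news insert 4.40, podcast midroll 2.91, kids-block spot 2.72 are the best per s.
Taking late-talk slot + local-news insert + podcast midroll: 108 s used, 454 in expected reach.
Every other selection either busts 112 s or breaks a pairing rule or fails to beat 454.

454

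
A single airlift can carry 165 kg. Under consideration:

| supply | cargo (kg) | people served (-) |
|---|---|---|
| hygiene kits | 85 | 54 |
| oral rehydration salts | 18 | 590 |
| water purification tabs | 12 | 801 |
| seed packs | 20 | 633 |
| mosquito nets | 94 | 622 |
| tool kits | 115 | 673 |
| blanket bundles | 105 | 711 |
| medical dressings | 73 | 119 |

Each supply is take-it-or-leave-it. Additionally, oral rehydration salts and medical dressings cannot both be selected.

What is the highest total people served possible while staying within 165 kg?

By people served per kg: water purification tabs 66.75, oral rehydration salts 32.78, seed packs 31.65, blanket bundles 6.77 lead.
Oral rehydration salts + water purification tabs + seed packs + blanket bundles uses 155 of the 165 kg and totals 2735.
No other feasible combination exceeds 2735.

2735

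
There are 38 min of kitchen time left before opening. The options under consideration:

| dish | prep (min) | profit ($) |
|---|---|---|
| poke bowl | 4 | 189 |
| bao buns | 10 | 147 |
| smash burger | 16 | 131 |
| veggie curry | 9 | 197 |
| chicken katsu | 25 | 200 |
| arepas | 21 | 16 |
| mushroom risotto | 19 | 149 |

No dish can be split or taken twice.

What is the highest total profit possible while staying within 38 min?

586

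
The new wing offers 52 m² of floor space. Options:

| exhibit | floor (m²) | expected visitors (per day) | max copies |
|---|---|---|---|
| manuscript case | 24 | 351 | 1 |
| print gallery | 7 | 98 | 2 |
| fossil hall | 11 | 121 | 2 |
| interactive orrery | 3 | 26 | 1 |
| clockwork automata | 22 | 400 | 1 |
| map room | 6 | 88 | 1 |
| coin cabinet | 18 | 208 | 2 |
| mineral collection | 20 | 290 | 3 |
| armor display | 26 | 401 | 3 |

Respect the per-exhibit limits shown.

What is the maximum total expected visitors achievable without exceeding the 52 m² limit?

839

Taking the top-ratio exhibits first gives interactive orrery + clockwork automata + armor display for 827 (51 m²).
The 29 m² tied up in interactive orrery and armor display is better spent on manuscript case + map room — total rises to 839 (52 m²).
Every other selection either busts 52 m² or exceeds an availability limit or fails to beat 839.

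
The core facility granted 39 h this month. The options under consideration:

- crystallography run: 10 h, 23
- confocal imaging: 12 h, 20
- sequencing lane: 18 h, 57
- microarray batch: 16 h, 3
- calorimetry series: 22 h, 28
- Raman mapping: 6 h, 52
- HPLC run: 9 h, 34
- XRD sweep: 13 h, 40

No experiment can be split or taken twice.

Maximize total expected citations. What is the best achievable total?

Density check — Raman mapping 8.67, HPLC run 3.78, sequencing lane 3.17, XRD sweep 3.08 are the best per h.
Filling by ratio: sequencing lane + Raman mapping + HPLC run for 143, with 6 h left unused.
The 9 h tied up in HPLC run is better spent on XRD sweep — total rises to 149 (37 h).

149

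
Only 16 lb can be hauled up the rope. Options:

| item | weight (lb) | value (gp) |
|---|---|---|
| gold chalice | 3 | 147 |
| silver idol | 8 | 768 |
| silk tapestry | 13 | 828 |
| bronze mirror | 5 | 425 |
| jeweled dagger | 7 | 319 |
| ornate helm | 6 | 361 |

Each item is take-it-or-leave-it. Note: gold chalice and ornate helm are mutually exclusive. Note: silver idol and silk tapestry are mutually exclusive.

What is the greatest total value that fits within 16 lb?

Best packing: gold chalice + silver idol + bronze mirror — 16 lb, 1340 total.
An exhaustive check of the 64 subsets confirms 1340.

1340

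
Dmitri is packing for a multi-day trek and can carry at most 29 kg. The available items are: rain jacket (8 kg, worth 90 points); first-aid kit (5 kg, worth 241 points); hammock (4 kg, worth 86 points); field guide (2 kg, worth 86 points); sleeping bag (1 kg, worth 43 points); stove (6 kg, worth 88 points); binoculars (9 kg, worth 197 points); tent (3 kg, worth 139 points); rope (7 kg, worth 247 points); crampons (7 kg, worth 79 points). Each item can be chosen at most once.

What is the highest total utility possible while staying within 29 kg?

953

First-aid kit + hammock + sleeping bag + binoculars + tent + rope uses 29 of the 29 kg and totals 953.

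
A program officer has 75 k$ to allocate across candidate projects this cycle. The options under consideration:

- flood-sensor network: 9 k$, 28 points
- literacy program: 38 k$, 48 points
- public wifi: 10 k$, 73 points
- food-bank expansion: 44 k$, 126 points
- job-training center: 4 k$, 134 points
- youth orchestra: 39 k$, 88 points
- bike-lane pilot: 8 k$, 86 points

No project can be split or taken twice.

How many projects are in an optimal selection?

5

Best achievable projected impact is 447.
One optimal bundle: flood-sensor network + public wifi + food-bank expansion + job-training center + bike-lane pilot (75 k$).
Every optimal selection uses 5 projects.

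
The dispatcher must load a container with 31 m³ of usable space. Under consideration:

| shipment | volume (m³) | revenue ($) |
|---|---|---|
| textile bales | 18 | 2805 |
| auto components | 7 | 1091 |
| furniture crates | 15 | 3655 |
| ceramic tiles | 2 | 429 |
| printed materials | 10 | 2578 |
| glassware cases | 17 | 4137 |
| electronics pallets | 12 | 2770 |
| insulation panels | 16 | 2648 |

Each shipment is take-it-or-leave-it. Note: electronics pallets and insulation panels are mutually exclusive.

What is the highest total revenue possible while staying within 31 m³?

7336

By revenue per m³: printed materials 257.80, furniture crates 243.67, glassware cases 243.35, electronics pallets 230.83 lead.
Greedy by ratio would take furniture crates + ceramic tiles + printed materials: 27 m³ used, total 6662.
Dropping furniture crates and printed materials frees 25 m³; slotting in glassware cases + electronics pallets (29 m³) lifts the total to 7336 at 31 m³.
The closest alternative, ceramic tiles + printed materials + glassware cases, reaches only 7144.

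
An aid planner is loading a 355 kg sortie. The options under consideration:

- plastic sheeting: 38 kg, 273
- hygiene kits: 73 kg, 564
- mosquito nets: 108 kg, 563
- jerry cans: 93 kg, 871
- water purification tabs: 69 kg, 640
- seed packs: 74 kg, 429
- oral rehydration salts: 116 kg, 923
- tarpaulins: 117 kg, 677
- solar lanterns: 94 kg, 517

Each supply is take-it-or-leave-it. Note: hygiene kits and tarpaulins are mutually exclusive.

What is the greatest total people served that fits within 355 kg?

2998

Best packing: hygiene kits + jerry cans + water purification tabs + oral rehydration salts — 351 kg, 2998 total.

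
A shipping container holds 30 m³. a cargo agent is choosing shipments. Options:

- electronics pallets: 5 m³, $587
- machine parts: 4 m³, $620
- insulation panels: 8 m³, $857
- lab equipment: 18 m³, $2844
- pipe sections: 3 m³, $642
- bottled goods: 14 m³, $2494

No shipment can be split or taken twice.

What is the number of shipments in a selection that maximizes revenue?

4

The maximum revenue within 30 m³ is 4693.
electronics pallets + machine parts + lab equipment + pipe sections hits 4693 at 30 m³.
Every optimal selection uses 4 shipments.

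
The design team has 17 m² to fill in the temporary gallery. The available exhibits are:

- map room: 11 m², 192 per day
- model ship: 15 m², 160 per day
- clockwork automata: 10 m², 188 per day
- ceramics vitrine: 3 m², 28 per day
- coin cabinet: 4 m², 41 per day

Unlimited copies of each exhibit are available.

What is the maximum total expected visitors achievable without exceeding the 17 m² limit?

257

Best packing: clockwork automata + ceramics vitrine + coin cabinet — 17 m², 257 total.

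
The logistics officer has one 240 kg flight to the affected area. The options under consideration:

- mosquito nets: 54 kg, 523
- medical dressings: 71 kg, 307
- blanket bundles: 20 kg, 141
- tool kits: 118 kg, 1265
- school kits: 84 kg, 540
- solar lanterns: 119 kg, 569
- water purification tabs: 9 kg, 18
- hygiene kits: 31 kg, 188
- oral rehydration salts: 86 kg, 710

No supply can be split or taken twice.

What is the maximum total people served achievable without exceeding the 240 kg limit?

Ranking by ratio (people served/kg): tool kits 10.72, mosquito nets 9.69, oral rehydration salts 8.26, blanket bundles 7.05.
A density-first pass picks mosquito nets + blanket bundles + tool kits + water purification tabs + hygiene kits — 2135 at 232 kg.
Dropping mosquito nets and blanket bundles and water purification tabs frees 83 kg; slotting in oral rehydration salts (86 kg) lifts the total to 2163 at 235 kg.
No other feasible combination exceeds 2163.

2163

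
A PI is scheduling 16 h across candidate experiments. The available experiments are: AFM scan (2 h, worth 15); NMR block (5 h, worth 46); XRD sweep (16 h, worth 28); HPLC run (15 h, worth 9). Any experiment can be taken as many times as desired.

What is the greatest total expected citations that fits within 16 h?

The ratio ordering already packs tightly: 3×NMR block, 15 h, 138.

138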